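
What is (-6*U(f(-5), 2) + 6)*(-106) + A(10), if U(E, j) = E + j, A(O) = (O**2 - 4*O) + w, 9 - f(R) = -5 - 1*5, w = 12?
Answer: 12792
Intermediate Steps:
f(R) = 19 (f(R) = 9 - (-5 - 1*5) = 9 - (-5 - 5) = 9 - 1*(-10) = 9 + 10 = 19)
A(O) = 12 + O**2 - 4*O (A(O) = (O**2 - 4*O) + 12 = 12 + O**2 - 4*O)
(-6*U(f(-5), 2) + 6)*(-106) + A(10) = (-6*(19 + 2) + 6)*(-106) + (12 + 10**2 - 4*10) = (-6*21 + 6)*(-106) + (12 + 100 - 40) = (-126 + 6)*(-106) + 72 = -120*(-106) + 72 = 12720 + 72 = 12792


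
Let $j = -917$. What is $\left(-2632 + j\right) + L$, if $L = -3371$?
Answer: $-6920$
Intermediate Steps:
$\left(-2632 + j\right) + L = \left(-2632 - 917\right) - 3371 = -3549 - 3371 = -6920$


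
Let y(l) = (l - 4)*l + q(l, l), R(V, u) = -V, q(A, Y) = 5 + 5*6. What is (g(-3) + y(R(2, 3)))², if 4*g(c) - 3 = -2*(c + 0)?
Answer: 38809/16 ≈ 2425.6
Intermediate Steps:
q(A, Y) = 35 (q(A, Y) = 5 + 30 = 35)
g(c) = ¾ - c/2 (g(c) = ¾ + (-2*(c + 0))/4 = ¾ + (-2*c)/4 = ¾ - c/2)
y(l) = 35 + l*(-4 + l) (y(l) = (l - 4)*l + 35 = (-4 + l)*l + 35 = l*(-4 + l) + 35 = 35 + l*(-4 + l))
(g(-3) + y(R(2, 3)))² = ((¾ - ½*(-3)) + (35 + (-1*2)² - (-4)*2))² = ((¾ + 3/2) + (35 + (-2)² - 4*(-2)))² = (9/4 + (35 + 4 + 8))² = (9/4 + 47)² = (197/4)² = 38809/16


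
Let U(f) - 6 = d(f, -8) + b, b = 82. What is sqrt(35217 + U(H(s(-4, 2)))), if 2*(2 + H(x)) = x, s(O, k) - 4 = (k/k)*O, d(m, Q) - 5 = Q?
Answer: sqrt(35302) ≈ 187.89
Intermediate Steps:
d(m, Q) = 5 + Q
s(O, k) = 4 + O (s(O, k) = 4 + (k/k)*O = 4 + 1*O = 4 + O)
H(x) = -2 + x/2
U(f) = 85 (U(f) = 6 + ((5 - 8) + 82) = 6 + (-3 + 82) = 6 + 79 = 85)
sqrt(35217 + U(H(s(-4, 2)))) = sqrt(35217 + 85) = sqrt(35302)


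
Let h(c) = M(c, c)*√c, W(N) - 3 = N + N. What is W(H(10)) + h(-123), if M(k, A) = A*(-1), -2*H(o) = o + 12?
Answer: -19 + 123*I*√123 ≈ -19.0 + 1364.1*I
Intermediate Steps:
H(o) = -6 - o/2 (H(o) = -(o + 12)/2 = -(12 + o)/2 = -6 - o/2)
M(k, A) = -A
W(N) = 3 + 2*N (W(N) = 3 + (N + N) = 3 + 2*N)
h(c) = -c^(3/2) (h(c) = (-c)*√c = -c^(3/2))
W(H(10)) + h(-123) = (3 + 2*(-6 - ½*10)) - (-123)^(3/2) = (3 + 2*(-6 - 5)) - (-123)*I*√123 = (3 + 2*(-11)) + 123*I*√123 = (3 - 22) + 123*I*√123 = -19 + 123*I*√123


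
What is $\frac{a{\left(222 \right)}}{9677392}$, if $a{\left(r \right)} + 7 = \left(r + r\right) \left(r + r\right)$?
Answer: $\frac{197129}{9677392} \approx 0.02037$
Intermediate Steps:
$a{\left(r \right)} = -7 + 4 r^{2}$ ($a{\left(r \right)} = -7 + \left(r + r\right) \left(r + r\right) = -7 + 2 r 2 r = -7 + 4 r^{2}$)
$\frac{a{\left(222 \right)}}{9677392} = \frac{-7 + 4 \cdot 222^{2}}{9677392} = \left(-7 + 4 \cdot 49284\right) \frac{1}{9677392} = \left(-7 + 197136\right) \frac{1}{9677392} = 197129 \cdot \frac{1}{9677392} = \frac{197129}{9677392}$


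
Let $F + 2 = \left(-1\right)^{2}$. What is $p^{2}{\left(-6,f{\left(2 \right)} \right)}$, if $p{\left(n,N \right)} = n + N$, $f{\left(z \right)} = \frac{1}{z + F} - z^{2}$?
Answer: $81$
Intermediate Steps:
$F = -1$ ($F = -2 + \left(-1\right)^{2} = -2 + 1 = -1$)
$f{\left(z \right)} = \frac{1}{-1 + z} - z^{2}$ ($f{\left(z \right)} = \frac{1}{z - 1} - z^{2} = \frac{1}{-1 + z} - z^{2}$)
$p{\left(n,N \right)} = N + n$
$p^{2}{\left(-6,f{\left(2 \right)} \right)} = \left(\frac{1 + 2^{2} - 2^{3}}{-1 + 2} - 6\right)^{2} = \left(\frac{1 + 4 - 8}{1} - 6\right)^{2} = \left(1 \left(1 + 4 - 8\right) - 6\right)^{2} = \left(1 \left(-3\right) - 6\right)^{2} = \left(-3 - 6\right)^{2} = \left(-9\right)^{2} = 81$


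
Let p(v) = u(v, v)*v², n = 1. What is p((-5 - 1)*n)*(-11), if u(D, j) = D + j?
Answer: 4752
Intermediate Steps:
p(v) = 2*v³ (p(v) = (v + v)*v² = (2*v)*v² = 2*v³)
p((-5 - 1)*n)*(-11) = (2*((-5 - 1)*1)³)*(-11) = (2*(-6*1)³)*(-11) = (2*(-6)³)*(-11) = (2*(-216))*(-11) = -432*(-11) = 4752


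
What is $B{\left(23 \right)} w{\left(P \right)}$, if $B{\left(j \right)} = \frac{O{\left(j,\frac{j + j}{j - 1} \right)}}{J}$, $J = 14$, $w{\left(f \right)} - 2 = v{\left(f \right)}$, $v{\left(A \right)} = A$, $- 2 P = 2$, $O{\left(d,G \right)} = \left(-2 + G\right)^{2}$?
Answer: $\frac{1}{1694} \approx 0.00059032$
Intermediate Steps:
$P = -1$ ($P = \left(- \frac{1}{2}\right) 2 = -1$)
$w{\left(f \right)} = 2 + f$
$B{\left(j \right)} = \frac{\left(-2 + \frac{2 j}{-1 + j}\right)^{2}}{14}$ ($B{\left(j \right)} = \frac{\left(-2 + \frac{j + j}{j - 1}\right)^{2}}{14} = \left(-2 + \frac{2 j}{-1 + j}\right)^{2} \cdot \frac{1}{14} = \frac{\left(-2 + \frac{2 j}{-1 + j}\right)^{2}}{14}$)
$B{\left(23 \right)} w{\left(P \right)} = \frac{2}{7 \left(-1 + 23\right)^{2}} \left(2 - 1\right) = \frac{2}{7 \cdot 484} \cdot 1 = \frac{2}{7} \cdot \frac{1}{484} \cdot 1 = \frac{1}{1694} \cdot 1 = \frac{1}{1694}$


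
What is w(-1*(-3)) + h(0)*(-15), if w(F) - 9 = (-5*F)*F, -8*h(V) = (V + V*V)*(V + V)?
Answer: -36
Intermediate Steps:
h(V) = -V*(V + V²)/4 (h(V) = -(V + V*V)*(V + V)/8 = -(V + V²)*2*V/8 = -V*(V + V²)/4)
w(F) = 9 - 5*F² (w(F) = 9 + (-5*F)*F = 9 - 5*F²)
w(-1*(-3)) + h(0)*(-15) = (9 - 5*(-1*(-3))²) + ((¼)*0²*(-1 - 1*0))*(-15) = (9 - 5*3²) + ((¼)*0*(-1 + 0))*(-15) = (9 - 5*9) + ((¼)*0*(-1))*(-15) = (9 - 45) + 0*(-15) = -36 + 0 = -36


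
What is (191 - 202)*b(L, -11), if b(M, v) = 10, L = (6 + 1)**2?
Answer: -110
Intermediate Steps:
L = 49 (L = 7**2 = 49)
(191 - 202)*b(L, -11) = (191 - 202)*10 = -11*10 = -110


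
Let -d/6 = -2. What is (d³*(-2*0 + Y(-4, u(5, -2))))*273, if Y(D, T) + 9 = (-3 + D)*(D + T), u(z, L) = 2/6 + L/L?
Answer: 4560192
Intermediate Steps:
d = 12 (d = -6*(-2) = 12)
u(z, L) = 4/3 (u(z, L) = 2*(⅙) + 1 = ⅓ + 1 = 4/3)
Y(D, T) = -9 + (-3 + D)*(D + T)
(d³*(-2*0 + Y(-4, u(5, -2))))*273 = (12³*(-2*0 + (-9 + (-4)² - 3*(-4) - 3*4/3 - 4*4/3)))*273 = (1728*(0 + (-9 + 16 + 12 - 4 - 16/3)))*273 = (1728*(0 + 29/3))*273 = (1728*(29/3))*273 = 16704*273 = 4560192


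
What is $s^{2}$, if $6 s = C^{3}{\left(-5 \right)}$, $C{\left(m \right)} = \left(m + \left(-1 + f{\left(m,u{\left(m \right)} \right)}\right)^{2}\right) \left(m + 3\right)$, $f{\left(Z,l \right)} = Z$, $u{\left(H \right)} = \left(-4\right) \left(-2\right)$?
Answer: $\frac{14200058896}{9} \approx 1.5778 \cdot 10^{9}$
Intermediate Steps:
$u{\left(H \right)} = 8$
$C{\left(m \right)} = \left(3 + m\right) \left(m + \left(-1 + m\right)^{2}\right)$ ($C{\left(m \right)} = \left(m + \left(-1 + m\right)^{2}\right) \left(m + 3\right) = \left(m + \left(-1 + m\right)^{2}\right) \left(3 + m\right) = \left(3 + m\right) \left(m + \left(-1 + m\right)^{2}\right)$)
$s = - \frac{119164}{3}$ ($s = \frac{\left(3 + \left(-5\right)^{3} - -10 + 2 \left(-5\right)^{2}\right)^{3}}{6} = \frac{\left(3 - 125 + 10 + 2 \cdot 25\right)^{3}}{6} = \frac{\left(3 - 125 + 10 + 50\right)^{3}}{6} = \frac{\left(-62\right)^{3}}{6} = \frac{1}{6} \left(-238328\right) = - \frac{119164}{3} \approx -39721.0$)
$s^{2} = \left(- \frac{119164}{3}\right)^{2} = \frac{14200058896}{9}$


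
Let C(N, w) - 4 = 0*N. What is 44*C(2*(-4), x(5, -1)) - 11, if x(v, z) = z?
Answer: 165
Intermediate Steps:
C(N, w) = 4 (C(N, w) = 4 + 0*N = 4 + 0 = 4)
44*C(2*(-4), x(5, -1)) - 11 = 44*4 - 11 = 176 - 11 = 165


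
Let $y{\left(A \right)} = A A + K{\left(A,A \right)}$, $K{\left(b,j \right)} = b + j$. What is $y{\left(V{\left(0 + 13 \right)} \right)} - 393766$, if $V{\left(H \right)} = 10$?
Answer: $-393646$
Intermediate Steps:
$y{\left(A \right)} = A^{2} + 2 A$ ($y{\left(A \right)} = A A + \left(A + A\right) = A^{2} + 2 A$)
$y{\left(V{\left(0 + 13 \right)} \right)} - 393766 = 10 \left(2 + 10\right) - 393766 = 10 \cdot 12 - 393766 = 120 - 393766 = -393646$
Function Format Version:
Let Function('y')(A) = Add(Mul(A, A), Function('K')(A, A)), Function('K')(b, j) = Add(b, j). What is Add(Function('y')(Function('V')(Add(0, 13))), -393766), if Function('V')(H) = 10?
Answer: -393646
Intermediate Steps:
Function('y')(A) = Add(Pow(A, 2), Mul(2, A)) (Function('y')(A) = Add(Mul(A, A), Add(A, A)) = Add(Pow(A, 2), Mul(2, A)))
Add(Function('y')(Function('V')(Add(0, 13))), -393766) = Add(Mul(10, Add(2, 10)), -393766) = Add(Mul(10, 12), -393766) = Add(120, -393766) = -393646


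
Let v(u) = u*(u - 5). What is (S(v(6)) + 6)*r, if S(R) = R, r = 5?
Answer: 60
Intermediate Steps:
v(u) = u*(-5 + u)
(S(v(6)) + 6)*r = (6*(-5 + 6) + 6)*5 = (6*1 + 6)*5 = (6 + 6)*5 = 12*5 = 60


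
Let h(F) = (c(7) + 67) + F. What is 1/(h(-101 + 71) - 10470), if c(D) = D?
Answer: -1/10426 ≈ -9.5914e-5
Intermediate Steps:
h(F) = 74 + F (h(F) = (7 + 67) + F = 74 + F)
1/(h(-101 + 71) - 10470) = 1/((74 + (-101 + 71)) - 10470) = 1/((74 - 30) - 10470) = 1/(44 - 10470) = 1/(-10426) = -1/10426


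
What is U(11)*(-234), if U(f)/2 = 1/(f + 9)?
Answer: -117/5 ≈ -23.400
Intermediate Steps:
U(f) = 2/(9 + f) (U(f) = 2/(f + 9) = 2/(9 + f))
U(11)*(-234) = (2/(9 + 11))*(-234) = (2/20)*(-234) = (2*(1/20))*(-234) = (1/10)*(-234) = -117/5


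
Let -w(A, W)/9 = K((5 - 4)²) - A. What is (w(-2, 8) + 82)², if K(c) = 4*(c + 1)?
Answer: 64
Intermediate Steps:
K(c) = 4 + 4*c (K(c) = 4*(1 + c) = 4 + 4*c)
w(A, W) = -72 + 9*A (w(A, W) = -9*((4 + 4*(5 - 4)²) - A) = -9*((4 + 4*1²) - A) = -9*((4 + 4*1) - A) = -9*((4 + 4) - A) = -9*(8 - A) = -72 + 9*A)
(w(-2, 8) + 82)² = ((-72 + 9*(-2)) + 82)² = ((-72 - 18) + 82)² = (-90 + 82)² = (-8)² = 64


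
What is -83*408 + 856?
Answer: -33008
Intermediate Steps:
-83*408 + 856 = -33864 + 856 = -33008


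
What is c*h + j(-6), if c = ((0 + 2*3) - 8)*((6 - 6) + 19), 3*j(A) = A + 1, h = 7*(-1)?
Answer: 793/3 ≈ 264.33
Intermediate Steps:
h = -7
j(A) = ⅓ + A/3 (j(A) = (A + 1)/3 = (1 + A)/3 = ⅓ + A/3)
c = -38 (c = ((0 + 6) - 8)*(0 + 19) = (6 - 8)*19 = -2*19 = -38)
c*h + j(-6) = -38*(-7) + (⅓ + (⅓)*(-6)) = 266 + (⅓ - 2) = 266 - 5/3 = 793/3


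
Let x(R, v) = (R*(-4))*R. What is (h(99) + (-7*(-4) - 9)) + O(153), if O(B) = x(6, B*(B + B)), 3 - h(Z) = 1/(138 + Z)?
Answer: -28915/237 ≈ -122.00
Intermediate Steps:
h(Z) = 3 - 1/(138 + Z)
x(R, v) = -4*R² (x(R, v) = (-4*R)*R = -4*R²)
O(B) = -144 (O(B) = -4*6² = -4*36 = -144)
(h(99) + (-7*(-4) - 9)) + O(153) = ((413 + 3*99)/(138 + 99) + (-7*(-4) - 9)) - 144 = ((413 + 297)/237 + (28 - 9)) - 144 = ((1/237)*710 + 19) - 144 = (710/237 + 19) - 144 = 5213/237 - 144 = -28915/237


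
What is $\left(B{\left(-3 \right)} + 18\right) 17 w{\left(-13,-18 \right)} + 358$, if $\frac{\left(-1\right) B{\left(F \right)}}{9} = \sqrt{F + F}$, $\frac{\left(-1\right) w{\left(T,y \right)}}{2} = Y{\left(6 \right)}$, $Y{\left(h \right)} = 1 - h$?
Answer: $3418 - 1530 i \sqrt{6} \approx 3418.0 - 3747.7 i$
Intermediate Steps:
$w{\left(T,y \right)} = 10$ ($w{\left(T,y \right)} = - 2 \left(1 - 6\right) = \left(-2\right) \left(-5\right) = 10$)
$B{\left(F \right)} = - 9 \sqrt{2} \sqrt{F}$ ($B{\left(F \right)} = - 9 \sqrt{F + F} = - 9 \sqrt{2 F} = - 9 \sqrt{2} \sqrt{F}$)
$\left(B{\left(-3 \right)} + 18\right) 17 w{\left(-13,-18 \right)} + 358 = \left(- 9 \sqrt{2} \sqrt{-3} + 18\right) 17 \cdot 10 + 358 = \left(- 9 \sqrt{2} i \sqrt{3} + 18\right) 17 \cdot 10 + 358 = \left(- 9 i \sqrt{6} + 18\right) 17 \cdot 10 + 358 = \left(18 - 9 i \sqrt{6}\right) 17 \cdot 10 + 358 = \left(306 - 153 i \sqrt{6}\right) 10 + 358 = \left(3060 - 1530 i \sqrt{6}\right) + 358 = 3418 - 1530 i \sqrt{6}$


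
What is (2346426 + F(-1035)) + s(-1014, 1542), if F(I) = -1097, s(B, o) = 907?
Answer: 2346236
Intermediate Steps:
(2346426 + F(-1035)) + s(-1014, 1542) = (2346426 - 1097) + 907 = 2345329 + 907 = 2346236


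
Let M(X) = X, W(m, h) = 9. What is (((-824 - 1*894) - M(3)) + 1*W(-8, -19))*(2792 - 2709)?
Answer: -142096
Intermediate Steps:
(((-824 - 1*894) - M(3)) + 1*W(-8, -19))*(2792 - 2709) = (((-824 - 1*894) - 1*3) + 1*9)*(2792 - 2709) = (((-824 - 894) - 3) + 9)*83 = ((-1718 - 3) + 9)*83 = (-1721 + 9)*83 = -1712*83 = -142096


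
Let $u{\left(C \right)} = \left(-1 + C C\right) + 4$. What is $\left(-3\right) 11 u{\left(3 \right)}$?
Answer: $-396$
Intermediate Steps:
$u{\left(C \right)} = 3 + C^{2}$ ($u{\left(C \right)} = \left(-1 + C^{2}\right) + 4 = 3 + C^{2}$)
$\left(-3\right) 11 u{\left(3 \right)} = \left(-3\right) 11 \left(3 + 3^{2}\right) = - 33 \left(3 + 9\right) = \left(-33\right) 12 = -396$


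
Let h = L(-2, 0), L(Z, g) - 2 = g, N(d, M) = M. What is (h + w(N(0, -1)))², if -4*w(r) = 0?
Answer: 4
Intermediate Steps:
w(r) = 0 (w(r) = -¼*0 = 0)
L(Z, g) = 2 + g
h = 2 (h = 2 + 0 = 2)
(h + w(N(0, -1)))² = (2 + 0)² = 2² = 4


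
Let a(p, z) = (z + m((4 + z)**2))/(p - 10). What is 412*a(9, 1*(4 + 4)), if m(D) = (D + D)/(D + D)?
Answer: -3708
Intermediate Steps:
m(D) = 1 (m(D) = (2*D)/((2*D)) = (2*D)*(1/(2*D)) = 1)
a(p, z) = (1 + z)/(-10 + p) (a(p, z) = (z + 1)/(p - 10) = (1 + z)/(-10 + p))
412*a(9, 1*(4 + 4)) = 412*((1 + 1*(4 + 4))/(-10 + 9)) = 412*((1 + 1*8)/(-1)) = 412*(-(1 + 8)) = 412*(-1*9) = 412*(-9) = -3708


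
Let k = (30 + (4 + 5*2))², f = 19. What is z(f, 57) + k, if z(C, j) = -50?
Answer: 1886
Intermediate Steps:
k = 1936 (k = (30 + (4 + 10))² = (30 + 14)² = 44² = 1936)
z(f, 57) + k = -50 + 1936 = 1886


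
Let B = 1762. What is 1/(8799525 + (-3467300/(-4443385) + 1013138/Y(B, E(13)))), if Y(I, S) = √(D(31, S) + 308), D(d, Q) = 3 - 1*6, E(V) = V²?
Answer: 2119566212313785074225/18650366893855025976536876149 - 800122503923102402*√305/18650366893855025976536876149 ≈ 1.1290e-7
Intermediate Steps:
D(d, Q) = -3 (D(d, Q) = 3 - 6 = -3)
Y(I, S) = √305 (Y(I, S) = √(-3 + 308) = √305)
1/(8799525 + (-3467300/(-4443385) + 1013138/Y(B, E(13)))) = 1/(8799525 + (-3467300/(-4443385) + 1013138/(√305))) = 1/(8799525 + (-3467300*(-1/4443385) + 1013138*(√305/305))) = 1/(8799525 + (693460/888677 + 1013138*√305/305)) = 1/(7819936171885/888677 + 1013138*√305/305)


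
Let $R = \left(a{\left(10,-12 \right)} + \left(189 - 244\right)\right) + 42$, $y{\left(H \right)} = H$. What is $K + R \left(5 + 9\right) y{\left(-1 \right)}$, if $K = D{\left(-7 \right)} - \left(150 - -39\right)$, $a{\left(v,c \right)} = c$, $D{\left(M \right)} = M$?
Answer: $154$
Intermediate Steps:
$K = -196$ ($K = -7 - \left(150 - -39\right) = -7 - \left(150 + 39\right) = -7 - 189 = -196$)
$R = -25$ ($R = \left(-12 + \left(189 - 244\right)\right) + 42 = \left(-12 - 55\right) + 42 = -67 + 42 = -25$)
$K + R \left(5 + 9\right) y{\left(-1 \right)} = -196 - 25 \left(5 + 9\right) \left(-1\right) = -196 - 25 \cdot 14 \left(-1\right) = -196 - -350 = -196 + 350 = 154$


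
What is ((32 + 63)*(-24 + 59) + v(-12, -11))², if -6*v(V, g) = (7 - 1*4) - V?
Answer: 44156025/4 ≈ 1.1039e+7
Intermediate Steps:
v(V, g) = -½ + V/6 (v(V, g) = -((7 - 1*4) - V)/6 = -((7 - 4) - V)/6 = -(3 - V)/6 = -½ + V/6)
((32 + 63)*(-24 + 59) + v(-12, -11))² = ((32 + 63)*(-24 + 59) + (-½ + (⅙)*(-12)))² = (95*35 + (-½ - 2))² = (3325 - 5/2)² = (6645/2)² = 44156025/4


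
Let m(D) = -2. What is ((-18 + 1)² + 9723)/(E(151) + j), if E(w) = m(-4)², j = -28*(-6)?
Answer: 2503/43 ≈ 58.209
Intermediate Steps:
j = 168
E(w) = 4 (E(w) = (-2)² = 4)
((-18 + 1)² + 9723)/(E(151) + j) = ((-18 + 1)² + 9723)/(4 + 168) = ((-17)² + 9723)/172 = (289 + 9723)*(1/172) = 10012*(1/172) = 2503/43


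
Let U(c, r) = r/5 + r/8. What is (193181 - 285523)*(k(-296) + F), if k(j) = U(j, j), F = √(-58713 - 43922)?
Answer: 44416502/5 - 92342*I*√102635 ≈ 8.8833e+6 - 2.9583e+7*I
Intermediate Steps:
U(c, r) = 13*r/40 (U(c, r) = r*(⅕) + r*(⅛) = r/5 + r/8 = 13*r/40)
F = I*√102635 (F = √(-102635) = I*√102635 ≈ 320.37*I)
k(j) = 13*j/40
(193181 - 285523)*(k(-296) + F) = (193181 - 285523)*((13/40)*(-296) + I*√102635) = -92342*(-481/5 + I*√102635) = 44416502/5 - 92342*I*√102635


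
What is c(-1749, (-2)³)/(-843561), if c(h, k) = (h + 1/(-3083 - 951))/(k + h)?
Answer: -7055467/5978939355018 ≈ -1.1801e-6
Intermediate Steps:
c(h, k) = (-1/4034 + h)/(h + k) (c(h, k) = (h + 1/(-4034))/(h + k) = (h - 1/4034)/(h + k) = (-1/4034 + h)/(h + k))
c(-1749, (-2)³)/(-843561) = ((-1/4034 - 1749)/(-1749 + (-2)³))/(-843561) = (-7055467/4034/(-1749 - 8))*(-1/843561) = (-7055467/4034/(-1757))*(-1/843561) = -1/1757*(-7055467/4034)*(-1/843561) = (7055467/7087738)*(-1/843561) = -7055467/5978939355018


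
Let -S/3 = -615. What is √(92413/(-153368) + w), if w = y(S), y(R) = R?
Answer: √10845860855074/76684 ≈ 42.946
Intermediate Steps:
S = 1845 (S = -3*(-615) = 1845)
w = 1845
√(92413/(-153368) + w) = √(92413/(-153368) + 1845) = √(92413*(-1/153368) + 1845) = √(-92413/153368 + 1845) = √(282871547/153368) = √10845860855074/76684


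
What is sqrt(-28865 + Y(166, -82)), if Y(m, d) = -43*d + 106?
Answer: I*sqrt(25233) ≈ 158.85*I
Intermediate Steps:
Y(m, d) = 106 - 43*d
sqrt(-28865 + Y(166, -82)) = sqrt(-28865 + (106 - 43*(-82))) = sqrt(-28865 + (106 + 3526)) = sqrt(-28865 + 3632) = sqrt(-25233) = I*sqrt(25233)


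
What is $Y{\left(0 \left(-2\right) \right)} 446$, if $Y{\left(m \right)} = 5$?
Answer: $2230$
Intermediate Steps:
$Y{\left(0 \left(-2\right) \right)} 446 = 5 \cdot 446 = 2230$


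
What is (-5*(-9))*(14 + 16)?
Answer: 1350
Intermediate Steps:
(-5*(-9))*(14 + 16) = 45*30 = 1350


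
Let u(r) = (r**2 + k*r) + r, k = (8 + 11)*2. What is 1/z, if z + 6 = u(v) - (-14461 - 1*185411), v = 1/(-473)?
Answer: 223729/44715801868 ≈ 5.0034e-6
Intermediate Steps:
v = -1/473 ≈ -0.0021142
k = 38 (k = 19*2 = 38)
u(r) = r**2 + 39*r (u(r) = (r**2 + 38*r) + r = r**2 + 39*r)
z = 44715801868/223729 (z = -6 + (-(39 - 1/473)/473 - (-14461 - 1*185411)) = -6 + (-1/473*18446/473 - (-14461 - 185411)) = -6 + (-18446/223729 - 1*(-199872)) = -6 + (-18446/223729 + 199872) = -6 + 44717144242/223729 = 44715801868/223729 ≈ 1.9987e+5)
1/z = 1/(44715801868/223729) = 223729/44715801868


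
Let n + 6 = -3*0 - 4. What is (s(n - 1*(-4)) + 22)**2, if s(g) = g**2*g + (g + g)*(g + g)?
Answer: 2500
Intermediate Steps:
n = -10 (n = -6 + (-3*0 - 4) = -6 + (0 - 4) = -6 - 4 = -10)
s(g) = g**3 + 4*g**2 (s(g) = g**3 + (2*g)*(2*g) = g**3 + 4*g**2)
(s(n - 1*(-4)) + 22)**2 = ((-10 - 1*(-4))**2*(4 + (-10 - 1*(-4))) + 22)**2 = ((-10 + 4)**2*(4 + (-10 + 4)) + 22)**2 = ((-6)**2*(4 - 6) + 22)**2 = (36*(-2) + 22)**2 = (-72 + 22)**2 = (-50)**2 = 2500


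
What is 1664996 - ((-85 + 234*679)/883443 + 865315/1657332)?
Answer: 42768715355450267/25686988668 ≈ 1.6650e+6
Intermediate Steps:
1664996 - ((-85 + 234*679)/883443 + 865315/1657332) = 1664996 - ((-85 + 158886)*(1/883443) + 865315*(1/1657332)) = 1664996 - (158801*(1/883443) + 865315/1657332) = 1664996 - (158801/883443 + 865315/1657332) = 1664996 - 1*18028815061/25686988668 = 1664996 - 18028815061/25686988668 = 42768715355450267/25686988668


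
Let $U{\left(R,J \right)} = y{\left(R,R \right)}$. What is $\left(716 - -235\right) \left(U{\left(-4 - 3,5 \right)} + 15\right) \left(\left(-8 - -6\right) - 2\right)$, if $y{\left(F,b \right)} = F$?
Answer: $-30432$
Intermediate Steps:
$U{\left(R,J \right)} = R$
$\left(716 - -235\right) \left(U{\left(-4 - 3,5 \right)} + 15\right) \left(\left(-8 - -6\right) - 2\right) = \left(716 - -235\right) \left(\left(-4 - 3\right) + 15\right) \left(\left(-8 - -6\right) - 2\right) = \left(716 + 235\right) \left(\left(-4 - 3\right) + 15\right) \left(\left(-8 + 6\right) - 2\right) = 951 \left(-7 + 15\right) \left(-2 - 2\right) = 951 \cdot 8 \left(-4\right) = 951 \left(-32\right) = -30432$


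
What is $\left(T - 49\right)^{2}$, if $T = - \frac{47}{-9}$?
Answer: $\frac{155236}{81} \approx 1916.5$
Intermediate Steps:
$T = \frac{47}{9}$ ($T = \left(-47\right) \left(- \frac{1}{9}\right) = \frac{47}{9} \approx 5.2222$)
$\left(T - 49\right)^{2} = \left(\frac{47}{9} - 49\right)^{2} = \left(- \frac{394}{9}\right)^{2} = \frac{155236}{81}$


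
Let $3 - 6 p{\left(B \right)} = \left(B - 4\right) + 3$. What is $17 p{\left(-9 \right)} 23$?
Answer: $\frac{5083}{6} \approx 847.17$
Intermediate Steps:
$p{\left(B \right)} = \frac{2}{3} - \frac{B}{6}$ ($p{\left(B \right)} = \frac{1}{2} - \frac{\left(B - 4\right) + 3}{6} = \frac{1}{2} - \frac{\left(-4 + B\right) + 3}{6} = \frac{1}{2} - \frac{-1 + B}{6} = \frac{1}{2} - \left(- \frac{1}{6} + \frac{B}{6}\right) = \frac{2}{3} - \frac{B}{6}$)
$17 p{\left(-9 \right)} 23 = 17 \left(\frac{2}{3} - - \frac{3}{2}\right) 23 = 17 \left(\frac{2}{3} + \frac{3}{2}\right) 23 = 17 \cdot \frac{13}{6} \cdot 23 = \frac{221}{6} \cdot 23 = \frac{5083}{6}$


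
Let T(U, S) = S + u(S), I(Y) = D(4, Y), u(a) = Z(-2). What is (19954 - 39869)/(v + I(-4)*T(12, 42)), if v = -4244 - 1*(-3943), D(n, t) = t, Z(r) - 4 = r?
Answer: 19915/477 ≈ 41.751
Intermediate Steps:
Z(r) = 4 + r
u(a) = 2 (u(a) = 4 - 2 = 2)
I(Y) = Y
v = -301 (v = -4244 + 3943 = -301)
T(U, S) = 2 + S (T(U, S) = S + 2 = 2 + S)
(19954 - 39869)/(v + I(-4)*T(12, 42)) = (19954 - 39869)/(-301 - 4*(2 + 42)) = -19915/(-301 - 4*44) = -19915/(-301 - 176) = -19915/(-477) = -19915*(-1/477) = 19915/477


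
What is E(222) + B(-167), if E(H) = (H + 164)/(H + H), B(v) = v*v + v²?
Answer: 12382909/222 ≈ 55779.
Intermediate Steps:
B(v) = 2*v² (B(v) = v² + v² = 2*v²)
E(H) = (164 + H)/(2*H) (E(H) = (164 + H)/((2*H)) = (164 + H)*(1/(2*H)) = (164 + H)/(2*H))
E(222) + B(-167) = (½)*(164 + 222)/222 + 2*(-167)² = (½)*(1/222)*386 + 2*27889 = 193/222 + 55778 = 12382909/222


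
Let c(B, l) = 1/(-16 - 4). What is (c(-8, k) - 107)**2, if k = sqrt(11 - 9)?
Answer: 4583881/400 ≈ 11460.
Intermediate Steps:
k = sqrt(2) ≈ 1.4142
c(B, l) = -1/20 (c(B, l) = 1/(-20) = -1/20)
(c(-8, k) - 107)**2 = (-1/20 - 107)**2 = (-2141/20)**2 = 4583881/400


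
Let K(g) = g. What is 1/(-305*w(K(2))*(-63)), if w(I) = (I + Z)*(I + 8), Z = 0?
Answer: 1/384300 ≈ 2.6021e-6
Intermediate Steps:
w(I) = I*(8 + I) (w(I) = (I + 0)*(I + 8) = I*(8 + I))
1/(-305*w(K(2))*(-63)) = 1/(-305*2*(8 + 2)*(-63)) = 1/(-305*2*10*(-63)) = 1/(-6100*(-63)) = 1/(-305*(-1260)) = 1/384300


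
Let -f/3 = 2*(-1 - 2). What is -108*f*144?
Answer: -279936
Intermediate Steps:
f = 18 (f = -6*(-1 - 2) = -6*(-3) = -3*(-6) = 18)
-108*f*144 = -108*18*144 = -1944*144 = -279936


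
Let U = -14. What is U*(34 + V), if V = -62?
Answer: 392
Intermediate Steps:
U*(34 + V) = -14*(34 - 62) = -14*(-28) = 392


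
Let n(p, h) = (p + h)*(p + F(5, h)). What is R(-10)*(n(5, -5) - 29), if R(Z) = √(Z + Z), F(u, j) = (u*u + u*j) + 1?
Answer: -58*I*√5 ≈ -129.69*I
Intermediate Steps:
F(u, j) = 1 + u² + j*u (F(u, j) = (u² + j*u) + 1 = 1 + u² + j*u)
R(Z) = √2*√Z (R(Z) = √(2*Z) = √2*√Z)
n(p, h) = (h + p)*(26 + p + 5*h) (n(p, h) = (p + h)*(p + (1 + 5² + h*5)) = (h + p)*(p + (1 + 25 + 5*h)) = (h + p)*(p + (26 + 5*h)) = (h + p)*(26 + p + 5*h))
R(-10)*(n(5, -5) - 29) = (√2*√(-10))*((5² - 5*5 - 5*(26 + 5*(-5)) + 5*(26 + 5*(-5))) - 29) = (√2*(I*√10))*((25 - 25 - 5*(26 - 25) + 5*(26 - 25)) - 29) = (2*I*√5)*((25 - 25 - 5*1 + 5*1) - 29) = (2*I*√5)*((25 - 25 - 5 + 5) - 29) = (2*I*√5)*(0 - 29) = (2*I*√5)*(-29) = -58*I*√5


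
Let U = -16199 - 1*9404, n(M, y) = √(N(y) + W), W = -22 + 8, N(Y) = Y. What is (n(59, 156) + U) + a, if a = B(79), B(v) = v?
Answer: -25524 + √142 ≈ -25512.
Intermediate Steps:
W = -14
n(M, y) = √(-14 + y) (n(M, y) = √(y - 14) = √(-14 + y))
a = 79
U = -25603 (U = -16199 - 9404 = -25603)
(n(59, 156) + U) + a = (√(-14 + 156) - 25603) + 79 = (√142 - 25603) + 79 = (-25603 + √142) + 79 = -25524 + √142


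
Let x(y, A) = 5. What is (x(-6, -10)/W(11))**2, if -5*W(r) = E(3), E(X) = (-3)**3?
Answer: 625/729 ≈ 0.85734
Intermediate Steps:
E(X) = -27
W(r) = 27/5 (W(r) = -1/5*(-27) = 27/5)
(x(-6, -10)/W(11))**2 = (5/(27/5))**2 = (5*(5/27))**2 = (25/27)**2 = 625/729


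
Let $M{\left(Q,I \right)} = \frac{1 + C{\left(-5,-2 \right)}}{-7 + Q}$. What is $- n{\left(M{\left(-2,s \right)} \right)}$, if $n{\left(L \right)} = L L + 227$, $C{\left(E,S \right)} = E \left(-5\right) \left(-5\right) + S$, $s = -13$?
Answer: $-423$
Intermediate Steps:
$C{\left(E,S \right)} = S + 25 E$ ($C{\left(E,S \right)} = - 5 E \left(-5\right) + S = 25 E + S = S + 25 E$)
$M{\left(Q,I \right)} = - \frac{126}{-7 + Q}$ ($M{\left(Q,I \right)} = \frac{1 + \left(-2 + 25 \left(-5\right)\right)}{-7 + Q} = \frac{1 - 127}{-7 + Q} = - \frac{126}{-7 + Q}$)
$n{\left(L \right)} = 227 + L^{2}$ ($n{\left(L \right)} = L^{2} + 227 = 227 + L^{2}$)
$- n{\left(M{\left(-2,s \right)} \right)} = - (227 + \left(- \frac{126}{-7 - 2}\right)^{2}) = - (227 + \left(- \frac{126}{-9}\right)^{2}) = - (227 + \left(\left(-126\right) \left(- \frac{1}{9}\right)\right)^{2}) = - (227 + 14^{2}) = - (227 + 196) = \left(-1\right) 423 = -423$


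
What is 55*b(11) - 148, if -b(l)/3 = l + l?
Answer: -3778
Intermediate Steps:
b(l) = -6*l (b(l) = -3*(l + l) = -6*l)
55*b(11) - 148 = 55*(-6*11) - 148 = 55*(-66) - 148 = -3630 - 148 = -3778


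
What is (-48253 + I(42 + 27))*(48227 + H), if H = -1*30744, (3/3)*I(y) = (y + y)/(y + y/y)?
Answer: -29525045638/35 ≈ -8.4357e+8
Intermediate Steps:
I(y) = 2*y/(1 + y) (I(y) = (y + y)/(y + y/y) = (2*y)/(y + 1) = (2*y)/(1 + y) = 2*y/(1 + y))
H = -30744
(-48253 + I(42 + 27))*(48227 + H) = (-48253 + 2*(42 + 27)/(1 + (42 + 27)))*(48227 - 30744) = (-48253 + 2*69/(1 + 69))*17483 = (-48253 + 2*69/70)*17483 = (-48253 + 2*69*(1/70))*17483 = (-48253 + 69/35)*17483 = -1688786/35*17483 = -29525045638/35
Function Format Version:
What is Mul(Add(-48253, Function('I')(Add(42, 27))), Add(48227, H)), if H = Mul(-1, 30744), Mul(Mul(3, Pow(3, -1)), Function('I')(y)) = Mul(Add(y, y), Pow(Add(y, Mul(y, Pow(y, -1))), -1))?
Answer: Rational(-29525045638, 35) ≈ -8.4357e+8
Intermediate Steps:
Function('I')(y) = Mul(2, y, Pow(Add(1, y), -1)) (Function('I')(y) = Mul(Add(y, y), Pow(Add(y, Mul(y, Pow(y, -1))), -1)) = Mul(Mul(2, y), Pow(Add(y, 1), -1)) = Mul(Mul(2, y), Pow(Add(1, y), -1)) = Mul(2, y, Pow(Add(1, y), -1)))
H = -30744
Mul(Add(-48253, Function('I')(Add(42, 27))), Add(48227, H)) = Mul(Add(-48253, Mul(2, Add(42, 27), Pow(Add(1, Add(42, 27)), -1))), Add(48227, -30744)) = Mul(Add(-48253, Mul(2, 69, Pow(Add(1, 69), -1))), 17483) = Mul(Add(-48253, Mul(2, 69, Pow(70, -1))), 17483) = Mul(Add(-48253, Mul(2, 69, Rational(1, 70))), 17483) = Mul(Add(-48253, Rational(69, 35)), 17483) = Mul(Rational(-1688786, 35), 17483) = Rational(-29525045638, 35)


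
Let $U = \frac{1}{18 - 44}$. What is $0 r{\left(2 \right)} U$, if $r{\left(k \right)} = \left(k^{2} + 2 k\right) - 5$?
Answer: $0$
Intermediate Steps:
$r{\left(k \right)} = -5 + k^{2} + 2 k$
$U = - \frac{1}{26}$ ($U = \frac{1}{-26} = - \frac{1}{26} \approx -0.038462$)
$0 r{\left(2 \right)} U = 0 \left(-5 + 2^{2} + 2 \cdot 2\right) \left(- \frac{1}{26}\right) = 0 \left(-5 + 4 + 4\right) \left(- \frac{1}{26}\right) = 0 \cdot 3 \left(- \frac{1}{26}\right) = 0 \left(- \frac{1}{26}\right) = 0$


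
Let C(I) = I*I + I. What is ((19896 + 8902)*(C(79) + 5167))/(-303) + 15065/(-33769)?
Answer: -3723626147363/3410669 ≈ -1.0918e+6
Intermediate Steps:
C(I) = I + I**2 (C(I) = I**2 + I = I + I**2)
((19896 + 8902)*(C(79) + 5167))/(-303) + 15065/(-33769) = ((19896 + 8902)*(79*(1 + 79) + 5167))/(-303) + 15065/(-33769) = (28798*(79*80 + 5167))*(-1/303) + 15065*(-1/33769) = (28798*(6320 + 5167))*(-1/303) - 15065/33769 = (28798*11487)*(-1/303) - 15065/33769 = 330802626*(-1/303) - 15065/33769 = -110267542/101 - 15065/33769 = -3723626147363/3410669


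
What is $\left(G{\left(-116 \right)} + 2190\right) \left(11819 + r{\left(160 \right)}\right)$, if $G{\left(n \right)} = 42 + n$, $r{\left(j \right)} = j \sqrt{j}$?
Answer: $25009004 + 1354240 \sqrt{10} \approx 2.9291 \cdot 10^{7}$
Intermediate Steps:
$r{\left(j \right)} = j^{\frac{3}{2}}$
$\left(G{\left(-116 \right)} + 2190\right) \left(11819 + r{\left(160 \right)}\right) = \left(\left(42 - 116\right) + 2190\right) \left(11819 + 160^{\frac{3}{2}}\right) = \left(-74 + 2190\right) \left(11819 + 640 \sqrt{10}\right) = 2116 \left(11819 + 640 \sqrt{10}\right) = 25009004 + 1354240 \sqrt{10}$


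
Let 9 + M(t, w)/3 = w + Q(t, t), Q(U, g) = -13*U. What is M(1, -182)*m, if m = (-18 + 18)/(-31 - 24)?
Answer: 0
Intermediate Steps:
M(t, w) = -27 - 39*t + 3*w (M(t, w) = -27 + 3*(w - 13*t) = -27 + (-39*t + 3*w) = -27 - 39*t + 3*w)
m = 0 (m = 0/(-55) = 0*(-1/55) = 0)
M(1, -182)*m = (-27 - 39*1 + 3*(-182))*0 = (-27 - 39 - 546)*0 = -612*0 = 0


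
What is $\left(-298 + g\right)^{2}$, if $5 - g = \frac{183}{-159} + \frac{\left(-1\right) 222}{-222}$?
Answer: $\frac{240901441}{2809} \approx 85761.0$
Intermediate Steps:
$g = \frac{273}{53}$ ($g = 5 - \left(\frac{183}{-159} + \frac{\left(-1\right) 222}{-222}\right) = 5 - \left(183 \left(- \frac{1}{159}\right) - -1\right) = 5 - \left(- \frac{61}{53} + 1\right) = 5 - - \frac{8}{53} = 5 + \frac{8}{53} = \frac{273}{53} \approx 5.1509$)
$\left(-298 + g\right)^{2} = \left(-298 + \frac{273}{53}\right)^{2} = \left(- \frac{15521}{53}\right)^{2} = \frac{240901441}{2809}$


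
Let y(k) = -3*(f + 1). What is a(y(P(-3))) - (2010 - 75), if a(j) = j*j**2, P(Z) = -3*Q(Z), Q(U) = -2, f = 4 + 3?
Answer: -15759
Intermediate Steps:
f = 7
P(Z) = 6 (P(Z) = -3*(-2) = 6)
y(k) = -24 (y(k) = -3*(7 + 1) = -3*8 = -24)
a(j) = j**3
a(y(P(-3))) - (2010 - 75) = (-24)**3 - (2010 - 75) = -13824 - 1*1935 = -13824 - 1935 = -15759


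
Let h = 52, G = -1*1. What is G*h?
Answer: -52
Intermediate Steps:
G = -1
G*h = -1*52 = -52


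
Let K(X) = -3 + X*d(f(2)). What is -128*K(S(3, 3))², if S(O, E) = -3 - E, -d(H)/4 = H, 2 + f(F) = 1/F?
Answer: -194688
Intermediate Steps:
f(F) = -2 + 1/F
d(H) = -4*H
K(X) = -3 + 6*X (K(X) = -3 + X*(-4*(-2 + 1/2)) = -3 + X*(-4*(-2 + ½)) = -3 + X*(-4*(-3/2)) = -3 + X*6 = -3 + 6*X)
-128*K(S(3, 3))² = -128*(-3 + 6*(-3 - 1*3))² = -128*(-3 + 6*(-3 - 3))² = -128*(-3 + 6*(-6))² = -128*(-3 - 36)² = -128*(-39)² = -128*1521 = -194688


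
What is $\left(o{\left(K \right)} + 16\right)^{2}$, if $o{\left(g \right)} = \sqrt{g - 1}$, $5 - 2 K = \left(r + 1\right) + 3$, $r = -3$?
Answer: $289$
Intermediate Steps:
$K = 2$ ($K = \frac{5}{2} - \frac{\left(-3 + 1\right) + 3}{2} = \frac{5}{2} - \frac{-2 + 3}{2} = \frac{5}{2} - \frac{1}{2} = 2$)
$o{\left(g \right)} = \sqrt{-1 + g}$
$\left(o{\left(K \right)} + 16\right)^{2} = \left(\sqrt{-1 + 2} + 16\right)^{2} = \left(\sqrt{1} + 16\right)^{2} = \left(1 + 16\right)^{2} = 17^{2} = 289$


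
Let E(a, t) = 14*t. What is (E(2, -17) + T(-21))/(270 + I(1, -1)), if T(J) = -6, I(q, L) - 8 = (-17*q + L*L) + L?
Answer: -244/261 ≈ -0.93487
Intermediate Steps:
I(q, L) = 8 + L + L**2 - 17*q (I(q, L) = 8 + ((-17*q + L*L) + L) = 8 + ((-17*q + L**2) + L) = 8 + ((L**2 - 17*q) + L) = 8 + (L + L**2 - 17*q) = 8 + L + L**2 - 17*q)
(E(2, -17) + T(-21))/(270 + I(1, -1)) = (14*(-17) - 6)/(270 + (8 - 1 + (-1)**2 - 17*1)) = (-238 - 6)/(270 + (8 - 1 + 1 - 17)) = -244/(270 - 9) = -244/261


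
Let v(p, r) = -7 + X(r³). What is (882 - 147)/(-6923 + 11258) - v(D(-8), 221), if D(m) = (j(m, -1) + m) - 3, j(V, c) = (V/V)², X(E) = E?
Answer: -3119423757/289 ≈ -1.0794e+7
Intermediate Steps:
j(V, c) = 1 (j(V, c) = 1² = 1)
D(m) = -2 + m (D(m) = (1 + m) - 3 = -2 + m)
v(p, r) = -7 + r³
(882 - 147)/(-6923 + 11258) - v(D(-8), 221) = (882 - 147)/(-6923 + 11258) - (-7 + 221³) = 735/4335 - (-7 + 10793861) = 735*(1/4335) - 1*10793854 = 49/289 - 10793854 = -3119423757/289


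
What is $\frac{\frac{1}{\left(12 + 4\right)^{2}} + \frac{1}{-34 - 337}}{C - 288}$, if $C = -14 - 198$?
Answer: $- \frac{23}{9497600} \approx -2.4217 \cdot 10^{-6}$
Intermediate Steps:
$C = -212$
$\frac{\frac{1}{\left(12 + 4\right)^{2}} + \frac{1}{-34 - 337}}{C - 288} = \frac{\frac{1}{\left(12 + 4\right)^{2}} + \frac{1}{-34 - 337}}{-212 - 288} = \frac{\frac{1}{16^{2}} + \frac{1}{-371}}{-500} = \left(\frac{1}{256} - \frac{1}{371}\right) \left(- \frac{1}{500}\right) = \frac{115}{94976} \left(- \frac{1}{500}\right) = - \frac{23}{9497600}$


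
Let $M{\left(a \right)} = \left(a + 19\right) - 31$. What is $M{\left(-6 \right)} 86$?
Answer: $-1548$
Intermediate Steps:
$M{\left(a \right)} = -12 + a$ ($M{\left(a \right)} = \left(19 + a\right) - 31 = -12 + a$)
$M{\left(-6 \right)} 86 = \left(-12 - 6\right) 86 = \left(-18\right) 86 = -1548$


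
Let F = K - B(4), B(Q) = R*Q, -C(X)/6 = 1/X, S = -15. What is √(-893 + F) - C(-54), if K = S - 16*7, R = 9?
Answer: -⅑ + 4*I*√66 ≈ -0.11111 + 32.496*I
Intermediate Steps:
C(X) = -6/X
B(Q) = 9*Q
K = -127 (K = -15 - 16*7 = -15 - 112 = -127)
F = -163 (F = -127 - 9*4 = -127 - 1*36 = -127 - 36 = -163)
√(-893 + F) - C(-54) = √(-893 - 163) - (-6)/(-54) = √(-1056) - (-6)*(-1)/54 = 4*I*√66 - 1*⅑ = 4*I*√66 - ⅑ = -⅑ + 4*I*√66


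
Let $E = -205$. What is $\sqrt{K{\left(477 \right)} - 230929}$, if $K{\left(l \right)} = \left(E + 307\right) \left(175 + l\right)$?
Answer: $5 i \sqrt{6577} \approx 405.49 i$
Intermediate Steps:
$K{\left(l \right)} = 17850 + 102 l$ ($K{\left(l \right)} = \left(-205 + 307\right) \left(175 + l\right) = 102 \left(175 + l\right) = 17850 + 102 l$)
$\sqrt{K{\left(477 \right)} - 230929} = \sqrt{\left(17850 + 102 \cdot 477\right) - 230929} = \sqrt{\left(17850 + 48654\right) - 230929} = \sqrt{66504 - 230929} = \sqrt{-164425} = 5 i \sqrt{6577}$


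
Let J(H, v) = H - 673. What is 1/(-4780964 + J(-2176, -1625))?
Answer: -1/4783813 ≈ -2.0904e-7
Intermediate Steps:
J(H, v) = -673 + H
1/(-4780964 + J(-2176, -1625)) = 1/(-4780964 + (-673 - 2176)) = 1/(-4780964 - 2849) = 1/(-4783813) = -1/4783813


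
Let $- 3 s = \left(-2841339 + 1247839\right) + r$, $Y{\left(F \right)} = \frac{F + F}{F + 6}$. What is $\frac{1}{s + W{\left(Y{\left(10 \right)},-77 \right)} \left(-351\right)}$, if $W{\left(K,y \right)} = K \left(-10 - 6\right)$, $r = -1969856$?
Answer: $\frac{3}{3584416} \approx 8.3696 \cdot 10^{-7}$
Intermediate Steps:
$Y{\left(F \right)} = \frac{2 F}{6 + F}$
$W{\left(K,y \right)} = - 16 K$ ($W{\left(K,y \right)} = K \left(-16\right) = - 16 K$)
$s = \frac{3563356}{3}$ ($s = - \frac{\left(-2841339 + 1247839\right) - 1969856}{3} = - \frac{-1593500 - 1969856}{3} = \left(- \frac{1}{3}\right) \left(-3563356\right) = \frac{3563356}{3} \approx 1.1878 \cdot 10^{6}$)
$\frac{1}{s + W{\left(Y{\left(10 \right)},-77 \right)} \left(-351\right)} = \frac{1}{\frac{3563356}{3} + - 16 \cdot 2 \cdot 10 \frac{1}{6 + 10} \left(-351\right)} = \frac{1}{\frac{3563356}{3} + - 16 \cdot 2 \cdot 10 \cdot \frac{1}{16} \left(-351\right)} = \frac{1}{\frac{3563356}{3} + \left(-16\right) \frac{5}{4} \left(-351\right)} = \frac{1}{\frac{3563356}{3} - -7020} = \frac{1}{\frac{3563356}{3} + 7020} = \frac{1}{\frac{3584416}{3}} = \frac{3}{3584416}$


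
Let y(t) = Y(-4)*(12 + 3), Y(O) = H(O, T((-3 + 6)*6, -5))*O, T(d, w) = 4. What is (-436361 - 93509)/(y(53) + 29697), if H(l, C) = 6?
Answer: -48170/2667 ≈ -18.061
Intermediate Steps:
Y(O) = 6*O
y(t) = -360 (y(t) = (6*(-4))*(12 + 3) = -24*15 = -360)
(-436361 - 93509)/(y(53) + 29697) = (-436361 - 93509)/(-360 + 29697) = -529870/29337 = -529870*1/29337 = -48170/2667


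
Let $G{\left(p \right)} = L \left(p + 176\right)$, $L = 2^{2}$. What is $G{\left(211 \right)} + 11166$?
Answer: $12714$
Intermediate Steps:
$L = 4$
$G{\left(p \right)} = 704 + 4 p$ ($G{\left(p \right)} = 4 \left(p + 176\right) = 4 \left(176 + p\right) = 704 + 4 p$)
$G{\left(211 \right)} + 11166 = \left(704 + 4 \cdot 211\right) + 11166 = \left(704 + 844\right) + 11166 = 1548 + 11166 = 12714$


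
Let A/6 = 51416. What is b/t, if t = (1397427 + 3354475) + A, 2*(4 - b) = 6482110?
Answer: -3241051/5060398 ≈ -0.64047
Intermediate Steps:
A = 308496 (A = 6*51416 = 308496)
b = -3241051 (b = 4 - 1/2*6482110 = 4 - 3241055 = -3241051)
t = 5060398 (t = (1397427 + 3354475) + 308496 = 4751902 + 308496 = 5060398)
b/t = -3241051/5060398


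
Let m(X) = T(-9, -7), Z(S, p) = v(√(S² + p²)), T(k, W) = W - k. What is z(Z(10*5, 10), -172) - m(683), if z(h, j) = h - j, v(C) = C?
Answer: 170 + 10*√26 ≈ 220.99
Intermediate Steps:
Z(S, p) = √(S² + p²)
m(X) = 2 (m(X) = -7 - 1*(-9) = -7 + 9 = 2)
z(Z(10*5, 10), -172) - m(683) = (√((10*5)² + 10²) - 1*(-172)) - 1*2 = (√(50² + 100) + 172) - 2 = (√(2500 + 100) + 172) - 2 = (√2600 + 172) - 2 = (10*√26 + 172) - 2 = (172 + 10*√26) - 2 = 170 + 10*√26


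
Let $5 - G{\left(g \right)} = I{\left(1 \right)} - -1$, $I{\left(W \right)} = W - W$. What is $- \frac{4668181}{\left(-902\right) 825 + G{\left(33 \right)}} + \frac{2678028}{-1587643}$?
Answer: $\frac{5418561063295}{1181438187878} \approx 4.5864$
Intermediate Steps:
$I{\left(W \right)} = 0$
$G{\left(g \right)} = 4$ ($G{\left(g \right)} = 5 - \left(0 - -1\right) = 5 - \left(0 + 1\right) = 5 - 1 = 4$)
$- \frac{4668181}{\left(-902\right) 825 + G{\left(33 \right)}} + \frac{2678028}{-1587643} = - \frac{4668181}{\left(-902\right) 825 + 4} + \frac{2678028}{-1587643} = - \frac{4668181}{-744150 + 4} + 2678028 \left(- \frac{1}{1587643}\right) = - \frac{4668181}{-744146} - \frac{2678028}{1587643} = \left(-4668181\right) \left(- \frac{1}{744146}\right) - \frac{2678028}{1587643} = \frac{4668181}{744146} - \frac{2678028}{1587643} = \frac{5418561063295}{1181438187878}$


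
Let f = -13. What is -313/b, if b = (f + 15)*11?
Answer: -313/22 ≈ -14.227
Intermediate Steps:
b = 22 (b = (-13 + 15)*11 = 2*11 = 22)
-313/b = -313/22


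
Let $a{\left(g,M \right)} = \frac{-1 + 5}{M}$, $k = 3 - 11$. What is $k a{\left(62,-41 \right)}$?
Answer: $\frac{32}{41} \approx 0.78049$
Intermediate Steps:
$k = -8$
$a{\left(g,M \right)} = \frac{4}{M}$
$k a{\left(62,-41 \right)} = - 8 \frac{4}{-41} = - 8 \cdot 4 \left(- \frac{1}{41}\right) = \left(-8\right) \left(- \frac{4}{41}\right) = \frac{32}{41}$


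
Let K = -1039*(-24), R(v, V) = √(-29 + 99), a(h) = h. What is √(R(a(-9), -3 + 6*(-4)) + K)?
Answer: √(24936 + √70) ≈ 157.94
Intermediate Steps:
R(v, V) = √70
K = 24936
√(R(a(-9), -3 + 6*(-4)) + K) = √(√70 + 24936) = √(24936 + √70)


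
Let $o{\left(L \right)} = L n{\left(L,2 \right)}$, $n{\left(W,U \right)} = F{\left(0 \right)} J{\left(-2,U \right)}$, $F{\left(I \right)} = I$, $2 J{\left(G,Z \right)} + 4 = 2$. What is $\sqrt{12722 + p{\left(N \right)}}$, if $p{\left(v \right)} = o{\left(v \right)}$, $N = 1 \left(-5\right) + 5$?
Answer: $\sqrt{12722} \approx 112.79$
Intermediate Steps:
$J{\left(G,Z \right)} = -1$ ($J{\left(G,Z \right)} = -2 + \frac{1}{2} \cdot 2 = -2 + 1 = -1$)
$n{\left(W,U \right)} = 0$ ($n{\left(W,U \right)} = 0 \left(-1\right) = 0$)
$N = 0$ ($N = -5 + 5 = 0$)
$o{\left(L \right)} = 0$ ($o{\left(L \right)} = L 0 = 0$)
$p{\left(v \right)} = 0$
$\sqrt{12722 + p{\left(N \right)}} = \sqrt{12722 + 0} = \sqrt{12722}$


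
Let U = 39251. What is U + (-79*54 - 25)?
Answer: 34960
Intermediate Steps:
U + (-79*54 - 25) = 39251 + (-79*54 - 25) = 39251 + (-4266 - 25) = 39251 - 4291 = 34960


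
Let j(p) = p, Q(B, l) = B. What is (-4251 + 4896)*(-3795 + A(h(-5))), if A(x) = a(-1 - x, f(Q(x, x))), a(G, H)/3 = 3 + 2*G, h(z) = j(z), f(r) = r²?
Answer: -2426490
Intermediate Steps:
h(z) = z
a(G, H) = 9 + 6*G (a(G, H) = 3*(3 + 2*G) = 9 + 6*G)
A(x) = 3 - 6*x (A(x) = 9 + 6*(-1 - x) = 9 + (-6 - 6*x) = 3 - 6*x)
(-4251 + 4896)*(-3795 + A(h(-5))) = (-4251 + 4896)*(-3795 + (3 - 6*(-5))) = 645*(-3795 + (3 + 30)) = 645*(-3795 + 33) = 645*(-3762) = -2426490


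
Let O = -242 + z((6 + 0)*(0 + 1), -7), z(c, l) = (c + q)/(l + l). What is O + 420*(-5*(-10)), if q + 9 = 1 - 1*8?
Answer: 145311/7 ≈ 20759.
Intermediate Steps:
q = -16 (q = -9 + (1 - 1*8) = -9 + (1 - 8) = -9 - 7 = -16)
z(c, l) = (-16 + c)/(2*l) (z(c, l) = (c - 16)/(l + l) = (-16 + c)/((2*l)) = (-16 + c)*(1/(2*l)) = (-16 + c)/(2*l))
O = -1689/7 (O = -242 + (½)*(-16 + (6 + 0)*(0 + 1))/(-7) = -242 + (½)*(-⅐)*(-16 + 6*1) = -242 + (½)*(-⅐)*(-16 + 6) = -242 + (½)*(-⅐)*(-10) = -242 + 5/7 = -1689/7 ≈ -241.29)
O + 420*(-5*(-10)) = -1689/7 + 420*(-5*(-10)) = -1689/7 + 420*50 = -1689/7 + 21000 = 145311/7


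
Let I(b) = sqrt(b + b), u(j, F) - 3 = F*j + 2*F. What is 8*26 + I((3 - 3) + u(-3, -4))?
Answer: 208 + sqrt(14) ≈ 211.74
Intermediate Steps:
u(j, F) = 3 + 2*F + F*j (u(j, F) = 3 + (F*j + 2*F) = 3 + (2*F + F*j) = 3 + 2*F + F*j)
I(b) = sqrt(2)*sqrt(b) (I(b) = sqrt(2*b) = sqrt(2)*sqrt(b))
8*26 + I((3 - 3) + u(-3, -4)) = 8*26 + sqrt(2)*sqrt((3 - 3) + (3 + 2*(-4) - 4*(-3))) = 208 + sqrt(2)*sqrt(0 + (3 - 8 + 12)) = 208 + sqrt(2)*sqrt(0 + 7) = 208 + sqrt(2)*sqrt(7) = 208 + sqrt(14)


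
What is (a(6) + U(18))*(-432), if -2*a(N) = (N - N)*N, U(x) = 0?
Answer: 0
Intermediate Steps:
a(N) = 0 (a(N) = -(N - N)*N/2 = -0*N = -1/2*0 = 0)
(a(6) + U(18))*(-432) = (0 + 0)*(-432) = 0*(-432) = 0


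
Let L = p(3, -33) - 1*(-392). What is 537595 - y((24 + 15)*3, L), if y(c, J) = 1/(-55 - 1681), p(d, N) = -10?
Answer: 933264921/1736 ≈ 5.3760e+5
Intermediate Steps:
L = 382 (L = -10 - 1*(-392) = -10 + 392 = 382)
y(c, J) = -1/1736 (y(c, J) = 1/(-1736) = -1/1736)
537595 - y((24 + 15)*3, L) = 537595 - 1*(-1/1736) = 537595 + 1/1736 = 933264921/1736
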